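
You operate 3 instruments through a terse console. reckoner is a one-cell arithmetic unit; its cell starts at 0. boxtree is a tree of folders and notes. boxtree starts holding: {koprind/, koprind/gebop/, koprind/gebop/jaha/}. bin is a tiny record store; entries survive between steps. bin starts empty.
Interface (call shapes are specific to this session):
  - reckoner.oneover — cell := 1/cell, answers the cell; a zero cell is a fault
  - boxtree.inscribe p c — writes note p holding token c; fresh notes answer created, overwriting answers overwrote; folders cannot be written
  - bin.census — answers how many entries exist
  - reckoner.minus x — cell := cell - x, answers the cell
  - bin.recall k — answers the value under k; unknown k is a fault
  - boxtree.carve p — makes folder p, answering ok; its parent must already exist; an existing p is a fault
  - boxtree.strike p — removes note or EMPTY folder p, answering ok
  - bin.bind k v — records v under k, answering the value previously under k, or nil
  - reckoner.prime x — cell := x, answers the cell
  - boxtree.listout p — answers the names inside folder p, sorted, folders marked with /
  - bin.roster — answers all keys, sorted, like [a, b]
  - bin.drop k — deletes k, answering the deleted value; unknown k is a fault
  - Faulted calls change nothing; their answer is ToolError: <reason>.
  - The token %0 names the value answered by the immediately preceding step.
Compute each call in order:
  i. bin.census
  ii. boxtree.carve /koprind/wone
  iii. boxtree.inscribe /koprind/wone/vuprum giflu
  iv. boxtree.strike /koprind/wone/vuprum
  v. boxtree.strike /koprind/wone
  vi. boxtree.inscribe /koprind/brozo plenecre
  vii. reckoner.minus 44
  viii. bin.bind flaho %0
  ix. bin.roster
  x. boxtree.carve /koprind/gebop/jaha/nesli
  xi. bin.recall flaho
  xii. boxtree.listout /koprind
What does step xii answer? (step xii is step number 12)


Using bin.census: 0.
I invoke boxtree.carve using p: /koprind/wone, — result: ok.
I run boxtree.inscribe using p: /koprind/wone/vuprum, c: giflu, yielding created.
I try boxtree.strike using p: /koprind/wone/vuprum, giving ok.
Using boxtree.strike using p: /koprind/wone: ok.
I use boxtree.inscribe using p: /koprind/brozo, c: plenecre, and observe created.
I run reckoner.minus using x: 44, giving -44.
I use bin.bind using k: flaho, v: %0, giving nil.
Using bin.roster, yielding [flaho].
Invoking boxtree.carve using p: /koprind/gebop/jaha/nesli, and get ok.
I use bin.recall using k: flaho, which returns -44.
I use boxtree.listout using p: /koprind, yielding [brozo, gebop/].

Answer: [brozo, gebop/]


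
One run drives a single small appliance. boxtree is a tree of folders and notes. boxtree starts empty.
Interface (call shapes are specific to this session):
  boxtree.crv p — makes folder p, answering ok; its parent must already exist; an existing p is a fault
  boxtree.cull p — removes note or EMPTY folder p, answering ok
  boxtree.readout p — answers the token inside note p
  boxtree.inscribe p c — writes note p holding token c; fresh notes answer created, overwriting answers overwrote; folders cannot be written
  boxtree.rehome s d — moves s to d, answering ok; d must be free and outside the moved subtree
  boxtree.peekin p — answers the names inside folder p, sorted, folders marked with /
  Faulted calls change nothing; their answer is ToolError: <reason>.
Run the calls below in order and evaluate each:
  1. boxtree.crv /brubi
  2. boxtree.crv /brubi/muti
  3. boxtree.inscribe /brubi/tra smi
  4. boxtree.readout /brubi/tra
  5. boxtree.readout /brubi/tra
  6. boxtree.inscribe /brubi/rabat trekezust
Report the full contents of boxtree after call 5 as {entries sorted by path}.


// crv(/brubi) ~> ok
// crv(/brubi/muti) ~> ok
// inscribe(/brubi/tra, smi) ~> created
// readout(/brubi/tra) ~> smi
// readout(/brubi/tra) ~> smi
// inscribe(/brubi/rabat, trekezust) ~> created

Answer: {brubi/, brubi/muti/, brubi/tra=smi}


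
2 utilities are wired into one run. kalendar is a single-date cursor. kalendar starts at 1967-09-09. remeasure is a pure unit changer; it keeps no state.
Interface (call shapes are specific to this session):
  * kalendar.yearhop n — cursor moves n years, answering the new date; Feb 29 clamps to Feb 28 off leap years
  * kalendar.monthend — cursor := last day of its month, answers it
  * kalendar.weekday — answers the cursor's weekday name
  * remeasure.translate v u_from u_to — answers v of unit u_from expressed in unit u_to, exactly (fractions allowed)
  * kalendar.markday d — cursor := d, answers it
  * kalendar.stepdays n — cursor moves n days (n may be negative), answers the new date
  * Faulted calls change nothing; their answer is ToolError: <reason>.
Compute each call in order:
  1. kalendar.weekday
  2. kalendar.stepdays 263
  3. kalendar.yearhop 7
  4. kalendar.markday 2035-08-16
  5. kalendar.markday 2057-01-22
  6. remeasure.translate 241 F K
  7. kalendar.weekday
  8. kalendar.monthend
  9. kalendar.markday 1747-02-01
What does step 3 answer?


==> kalendar.weekday()
<== Saturday
==> kalendar.stepdays(n='263')
<== 1968-05-29
==> kalendar.yearhop(n='7')
<== 1975-05-29
==> kalendar.markday(d='2035-08-16')
<== 2035-08-16
==> kalendar.markday(d='2057-01-22')
<== 2057-01-22
==> remeasure.translate(v='241', u_from='F', u_to='K')
<== 70067/180
==> kalendar.weekday()
<== Monday
==> kalendar.monthend()
<== 2057-01-31
==> kalendar.markday(d='1747-02-01')
<== 1747-02-01

Answer: 1975-05-29


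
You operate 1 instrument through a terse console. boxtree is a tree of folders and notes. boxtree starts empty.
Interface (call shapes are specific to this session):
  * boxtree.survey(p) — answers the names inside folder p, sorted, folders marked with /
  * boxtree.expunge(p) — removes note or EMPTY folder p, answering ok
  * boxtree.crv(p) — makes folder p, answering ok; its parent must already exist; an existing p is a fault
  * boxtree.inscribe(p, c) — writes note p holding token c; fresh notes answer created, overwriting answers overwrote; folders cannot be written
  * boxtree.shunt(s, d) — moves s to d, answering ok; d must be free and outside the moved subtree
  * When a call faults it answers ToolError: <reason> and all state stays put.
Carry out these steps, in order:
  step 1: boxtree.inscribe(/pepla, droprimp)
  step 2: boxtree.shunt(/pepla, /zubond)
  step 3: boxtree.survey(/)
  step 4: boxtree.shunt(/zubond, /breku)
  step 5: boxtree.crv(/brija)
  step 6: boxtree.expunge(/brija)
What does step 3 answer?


-> inscribe(p='/pepla', c='droprimp')
<- created
-> shunt(s='/pepla', d='/zubond')
<- ok
-> survey(p='/')
<- [zubond]
-> shunt(s='/zubond', d='/breku')
<- ok
-> crv(p='/brija')
<- ok
-> expunge(p='/brija')
<- ok

Answer: [zubond]


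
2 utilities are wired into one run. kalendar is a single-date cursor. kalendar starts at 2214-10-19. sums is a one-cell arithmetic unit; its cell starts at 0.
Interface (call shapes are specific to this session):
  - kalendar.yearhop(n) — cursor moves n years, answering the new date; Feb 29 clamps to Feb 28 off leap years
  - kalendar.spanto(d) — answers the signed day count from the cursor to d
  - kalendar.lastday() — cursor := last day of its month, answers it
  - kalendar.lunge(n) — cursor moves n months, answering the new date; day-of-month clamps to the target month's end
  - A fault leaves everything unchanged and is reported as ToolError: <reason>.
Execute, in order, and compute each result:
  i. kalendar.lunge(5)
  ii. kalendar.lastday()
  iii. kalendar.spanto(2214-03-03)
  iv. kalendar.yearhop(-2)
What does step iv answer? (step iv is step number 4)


Answer: 2213-03-31

Derivation:
I try kalendar.lunge passing n=5, which returns 2215-03-19.
Invoking kalendar.lastday(): 2215-03-31.
I call kalendar.spanto passing d=2214-03-03, and observe -393.
Now I run kalendar.yearhop passing n=-2, and get 2213-03-31.


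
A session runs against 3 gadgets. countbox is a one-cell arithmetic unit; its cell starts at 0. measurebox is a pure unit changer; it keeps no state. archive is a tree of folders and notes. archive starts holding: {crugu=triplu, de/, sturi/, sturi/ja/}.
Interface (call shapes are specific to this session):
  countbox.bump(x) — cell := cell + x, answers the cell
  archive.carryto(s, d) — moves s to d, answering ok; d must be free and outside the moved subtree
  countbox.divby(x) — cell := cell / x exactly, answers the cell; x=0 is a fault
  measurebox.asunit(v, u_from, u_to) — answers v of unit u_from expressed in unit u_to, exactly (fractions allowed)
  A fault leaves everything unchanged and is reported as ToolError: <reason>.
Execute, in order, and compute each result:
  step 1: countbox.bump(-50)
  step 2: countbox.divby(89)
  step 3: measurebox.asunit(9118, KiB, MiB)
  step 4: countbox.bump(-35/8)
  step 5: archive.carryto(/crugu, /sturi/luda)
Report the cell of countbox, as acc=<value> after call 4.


Answer: acc=-3515/712

Derivation:
-> countbox.bump(-50)
<- -50
-> countbox.divby(89)
<- -50/89
-> measurebox.asunit(9118, KiB, MiB)
<- 4559/512
-> countbox.bump(-35/8)
<- -3515/712
-> archive.carryto(/crugu, /sturi/luda)
<- ok


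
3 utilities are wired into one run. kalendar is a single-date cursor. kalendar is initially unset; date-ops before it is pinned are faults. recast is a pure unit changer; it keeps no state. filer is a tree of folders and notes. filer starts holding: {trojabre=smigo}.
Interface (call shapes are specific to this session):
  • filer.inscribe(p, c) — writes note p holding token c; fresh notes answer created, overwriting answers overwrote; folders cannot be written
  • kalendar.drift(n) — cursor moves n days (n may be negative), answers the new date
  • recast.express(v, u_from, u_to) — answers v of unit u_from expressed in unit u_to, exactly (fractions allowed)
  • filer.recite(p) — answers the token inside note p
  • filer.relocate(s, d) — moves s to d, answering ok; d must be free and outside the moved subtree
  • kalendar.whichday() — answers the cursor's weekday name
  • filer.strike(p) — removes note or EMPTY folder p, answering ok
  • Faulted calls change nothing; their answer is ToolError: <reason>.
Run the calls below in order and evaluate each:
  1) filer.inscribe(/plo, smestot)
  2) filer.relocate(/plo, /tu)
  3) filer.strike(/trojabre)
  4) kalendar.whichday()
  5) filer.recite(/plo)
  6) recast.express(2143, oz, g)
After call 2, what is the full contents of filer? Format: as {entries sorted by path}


Answer: {trojabre=smigo, tu=smestot}

Derivation:
I invoke filer.inscribe(p=/plo, c=smestot), and see created.
Next I call filer.relocate(s=/plo, d=/tu), and get ok.
Using filer.strike(p=/trojabre), — result: ok.
I call kalendar.whichday(), and observe ToolError: no date set.
Invoking filer.recite(p=/plo), giving ToolError: not found.
Using recast.express(v=2143, u_from=oz, u_to=g): 97204844891/1600000.


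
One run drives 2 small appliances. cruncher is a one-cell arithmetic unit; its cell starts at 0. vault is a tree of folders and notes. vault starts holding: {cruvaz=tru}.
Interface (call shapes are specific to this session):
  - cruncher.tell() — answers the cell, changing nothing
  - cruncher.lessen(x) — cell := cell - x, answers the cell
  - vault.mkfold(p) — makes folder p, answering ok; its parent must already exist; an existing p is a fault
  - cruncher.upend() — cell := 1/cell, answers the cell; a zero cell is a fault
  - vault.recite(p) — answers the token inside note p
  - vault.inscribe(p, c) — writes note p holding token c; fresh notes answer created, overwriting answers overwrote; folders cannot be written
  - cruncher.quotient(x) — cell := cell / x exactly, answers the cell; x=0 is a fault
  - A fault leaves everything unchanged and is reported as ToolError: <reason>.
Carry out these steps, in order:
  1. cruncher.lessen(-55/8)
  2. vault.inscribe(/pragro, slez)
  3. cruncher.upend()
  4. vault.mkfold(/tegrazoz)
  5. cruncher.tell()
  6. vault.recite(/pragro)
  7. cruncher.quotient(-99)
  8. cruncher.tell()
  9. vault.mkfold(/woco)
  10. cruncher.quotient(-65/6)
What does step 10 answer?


Answer: 16/117975

Derivation:
! 1. cruncher.lessen(x=-55/8) => 55/8
! 2. vault.inscribe(p=/pragro, c=slez) => created
! 3. cruncher.upend() => 8/55
! 4. vault.mkfold(p=/tegrazoz) => ok
! 5. cruncher.tell() => 8/55
! 6. vault.recite(p=/pragro) => slez
! 7. cruncher.quotient(x=-99) => -8/5445
! 8. cruncher.tell() => -8/5445
! 9. vault.mkfold(p=/woco) => ok
! 10. cruncher.quotient(x=-65/6) => 16/117975


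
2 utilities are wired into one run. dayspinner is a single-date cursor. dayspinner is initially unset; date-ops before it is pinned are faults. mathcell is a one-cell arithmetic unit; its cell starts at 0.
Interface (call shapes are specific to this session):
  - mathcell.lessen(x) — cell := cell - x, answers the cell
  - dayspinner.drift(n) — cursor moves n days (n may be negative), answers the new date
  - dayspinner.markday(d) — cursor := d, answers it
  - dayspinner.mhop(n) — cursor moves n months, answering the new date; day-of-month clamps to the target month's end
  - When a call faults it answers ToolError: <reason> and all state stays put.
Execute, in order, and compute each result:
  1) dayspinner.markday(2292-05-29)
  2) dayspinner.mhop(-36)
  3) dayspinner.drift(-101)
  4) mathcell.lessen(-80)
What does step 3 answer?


·→ dayspinner.markday(d=2292-05-29)
·← 2292-05-29
·→ dayspinner.mhop(n=-36)
·← 2289-05-29
·→ dayspinner.drift(n=-101)
·← 2289-02-17
·→ mathcell.lessen(x=-80)
·← 80

Answer: 2289-02-17


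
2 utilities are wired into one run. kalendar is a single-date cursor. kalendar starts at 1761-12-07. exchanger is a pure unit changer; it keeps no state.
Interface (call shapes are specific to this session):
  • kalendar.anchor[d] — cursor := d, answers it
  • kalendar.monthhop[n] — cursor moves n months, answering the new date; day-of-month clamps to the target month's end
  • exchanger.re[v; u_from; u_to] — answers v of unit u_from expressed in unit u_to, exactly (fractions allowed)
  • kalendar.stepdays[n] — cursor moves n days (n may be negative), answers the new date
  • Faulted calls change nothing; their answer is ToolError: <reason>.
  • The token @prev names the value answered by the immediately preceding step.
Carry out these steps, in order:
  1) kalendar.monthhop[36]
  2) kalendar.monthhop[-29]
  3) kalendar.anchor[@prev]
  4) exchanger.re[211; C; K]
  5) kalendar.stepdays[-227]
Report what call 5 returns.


Answer: 1761-11-22

Derivation:
~$ kalendar.monthhop n='36'
  1764-12-07
~$ kalendar.monthhop n='-29'
  1762-07-07
~$ kalendar.anchor d='@prev'
  1762-07-07
~$ exchanger.re v='211' u_from='C' u_to='K'
  9683/20
~$ kalendar.stepdays n='-227'
  1761-11-22


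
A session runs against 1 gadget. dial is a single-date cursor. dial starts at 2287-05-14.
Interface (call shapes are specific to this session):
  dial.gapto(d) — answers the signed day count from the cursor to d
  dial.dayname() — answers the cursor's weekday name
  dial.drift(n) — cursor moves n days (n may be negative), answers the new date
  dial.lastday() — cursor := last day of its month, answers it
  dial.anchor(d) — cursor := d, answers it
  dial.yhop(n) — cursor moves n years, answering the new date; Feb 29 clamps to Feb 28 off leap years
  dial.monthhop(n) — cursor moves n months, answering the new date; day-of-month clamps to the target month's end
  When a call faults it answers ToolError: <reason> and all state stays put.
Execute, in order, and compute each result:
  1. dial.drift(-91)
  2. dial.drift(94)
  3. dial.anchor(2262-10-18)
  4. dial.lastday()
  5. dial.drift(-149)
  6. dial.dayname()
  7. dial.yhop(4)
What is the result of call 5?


Answer: 2262-06-04

Derivation:
Step: drift[n=-91]
Result: 2287-02-12
Step: drift[n=94]
Result: 2287-05-17
Step: anchor[d=2262-10-18]
Result: 2262-10-18
Step: lastday[]
Result: 2262-10-31
Step: drift[n=-149]
Result: 2262-06-04
Step: dayname[]
Result: Wednesday
Step: yhop[n=4]
Result: 2266-06-04


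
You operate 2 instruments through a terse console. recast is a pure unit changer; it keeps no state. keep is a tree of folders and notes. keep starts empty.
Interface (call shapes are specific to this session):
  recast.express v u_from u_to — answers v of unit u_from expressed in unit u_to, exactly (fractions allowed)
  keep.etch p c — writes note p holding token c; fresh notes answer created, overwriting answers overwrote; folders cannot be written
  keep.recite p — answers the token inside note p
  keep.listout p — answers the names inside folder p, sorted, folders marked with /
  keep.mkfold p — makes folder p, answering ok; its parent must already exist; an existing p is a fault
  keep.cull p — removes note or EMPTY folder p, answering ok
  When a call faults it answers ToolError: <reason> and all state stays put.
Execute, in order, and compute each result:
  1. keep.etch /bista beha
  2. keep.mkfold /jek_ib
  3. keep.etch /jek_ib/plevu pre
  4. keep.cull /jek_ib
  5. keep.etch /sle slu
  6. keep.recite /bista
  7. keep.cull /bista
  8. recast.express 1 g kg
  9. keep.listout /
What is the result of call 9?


Calling keep.etch(p=/bista, c=beha), giving created.
Using keep.mkfold(p=/jek_ib), — result: ok.
Using keep.etch(p=/jek_ib/plevu, c=pre), which returns created.
I run keep.cull(p=/jek_ib), and see ToolError: not empty.
I call keep.etch(p=/sle, c=slu), giving created.
Invoking keep.recite(p=/bista), and see beha.
Invoking keep.cull(p=/bista), and see ok.
I use recast.express(v=1, u_from=g, u_to=kg), and observe 1/1000.
Next I call keep.listout(p=/): [jek_ib/, sle].

Answer: [jek_ib/, sle]


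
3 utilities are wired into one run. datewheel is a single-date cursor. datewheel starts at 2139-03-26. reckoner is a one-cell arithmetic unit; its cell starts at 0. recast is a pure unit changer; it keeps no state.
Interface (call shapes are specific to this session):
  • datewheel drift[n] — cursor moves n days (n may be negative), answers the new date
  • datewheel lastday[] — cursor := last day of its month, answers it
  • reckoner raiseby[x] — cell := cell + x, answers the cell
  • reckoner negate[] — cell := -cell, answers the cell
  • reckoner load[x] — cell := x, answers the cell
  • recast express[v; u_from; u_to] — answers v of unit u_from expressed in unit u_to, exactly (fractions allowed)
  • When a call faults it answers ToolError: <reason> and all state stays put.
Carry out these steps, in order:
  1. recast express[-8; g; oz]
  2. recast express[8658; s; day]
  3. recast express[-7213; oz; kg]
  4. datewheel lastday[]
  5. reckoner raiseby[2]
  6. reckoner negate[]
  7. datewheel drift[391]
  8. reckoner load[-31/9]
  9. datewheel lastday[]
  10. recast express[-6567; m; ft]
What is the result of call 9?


Answer: 2140-04-30

Derivation:
~$ recast express v→-8 u_from→g u_to→oz
:: -12800000/45359237
~$ recast express v→8658 u_from→s u_to→day
:: 481/4800
~$ recast express v→-7213 u_from→oz u_to→kg
:: -327176176481/1600000000
~$ datewheel lastday
:: 2139-03-31
~$ reckoner raiseby x→2
:: 2
~$ reckoner negate
:: -2
~$ datewheel drift n→391
:: 2140-04-25
~$ reckoner load x→-31/9
:: -31/9
~$ datewheel lastday
:: 2140-04-30
~$ recast express v→-6567 u_from→m u_to→ft
:: -2736250/127


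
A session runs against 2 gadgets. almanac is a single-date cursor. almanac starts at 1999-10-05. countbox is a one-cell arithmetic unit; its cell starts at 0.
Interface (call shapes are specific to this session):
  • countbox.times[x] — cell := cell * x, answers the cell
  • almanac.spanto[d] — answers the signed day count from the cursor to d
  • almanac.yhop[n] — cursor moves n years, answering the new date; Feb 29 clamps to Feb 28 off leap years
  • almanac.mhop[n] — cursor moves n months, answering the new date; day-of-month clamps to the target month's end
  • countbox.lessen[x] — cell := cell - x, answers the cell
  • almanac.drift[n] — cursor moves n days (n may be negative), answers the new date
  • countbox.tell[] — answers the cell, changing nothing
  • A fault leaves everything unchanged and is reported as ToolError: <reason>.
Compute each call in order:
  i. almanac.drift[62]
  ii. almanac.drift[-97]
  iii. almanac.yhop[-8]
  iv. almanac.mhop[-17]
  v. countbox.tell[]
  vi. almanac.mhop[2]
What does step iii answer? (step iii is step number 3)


Step: drift[n→62]
Result: 1999-12-06
Step: drift[n→-97]
Result: 1999-08-31
Step: yhop[n→-8]
Result: 1991-08-31
Step: mhop[n→-17]
Result: 1990-03-31
Step: tell[]
Result: 0
Step: mhop[n→2]
Result: 1990-05-31

Answer: 1991-08-31


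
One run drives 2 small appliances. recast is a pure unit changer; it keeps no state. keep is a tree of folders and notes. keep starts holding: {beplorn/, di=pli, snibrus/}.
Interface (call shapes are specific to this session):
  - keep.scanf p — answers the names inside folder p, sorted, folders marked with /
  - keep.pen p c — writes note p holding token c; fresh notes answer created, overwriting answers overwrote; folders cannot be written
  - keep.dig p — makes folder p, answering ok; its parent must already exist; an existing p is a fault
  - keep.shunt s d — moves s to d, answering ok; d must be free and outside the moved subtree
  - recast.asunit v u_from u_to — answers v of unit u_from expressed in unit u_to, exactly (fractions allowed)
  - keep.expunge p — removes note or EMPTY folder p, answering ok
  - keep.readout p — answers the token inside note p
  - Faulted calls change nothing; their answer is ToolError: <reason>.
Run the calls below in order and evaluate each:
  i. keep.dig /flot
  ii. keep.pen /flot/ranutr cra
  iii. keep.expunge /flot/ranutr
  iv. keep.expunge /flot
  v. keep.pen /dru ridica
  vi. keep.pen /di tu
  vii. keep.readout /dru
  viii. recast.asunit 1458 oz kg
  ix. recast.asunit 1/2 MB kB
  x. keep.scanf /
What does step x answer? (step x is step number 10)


Answer: [beplorn/, di, dru, snibrus/]

Derivation:
Step: dig[p=/flot]
Result: ok
Step: pen[p=/flot/ranutr; c=cra]
Result: created
Step: expunge[p=/flot/ranutr]
Result: ok
Step: expunge[p=/flot]
Result: ok
Step: pen[p=/dru; c=ridica]
Result: created
Step: pen[p=/di; c=tu]
Result: overwrote
Step: readout[p=/dru]
Result: ridica
Step: asunit[v=1458; u_from=oz; u_to=kg]
Result: 33066883773/800000000
Step: asunit[v=1/2; u_from=MB; u_to=kB]
Result: 500
Step: scanf[p=/]
Result: [beplorn/, di, dru, snibrus/]


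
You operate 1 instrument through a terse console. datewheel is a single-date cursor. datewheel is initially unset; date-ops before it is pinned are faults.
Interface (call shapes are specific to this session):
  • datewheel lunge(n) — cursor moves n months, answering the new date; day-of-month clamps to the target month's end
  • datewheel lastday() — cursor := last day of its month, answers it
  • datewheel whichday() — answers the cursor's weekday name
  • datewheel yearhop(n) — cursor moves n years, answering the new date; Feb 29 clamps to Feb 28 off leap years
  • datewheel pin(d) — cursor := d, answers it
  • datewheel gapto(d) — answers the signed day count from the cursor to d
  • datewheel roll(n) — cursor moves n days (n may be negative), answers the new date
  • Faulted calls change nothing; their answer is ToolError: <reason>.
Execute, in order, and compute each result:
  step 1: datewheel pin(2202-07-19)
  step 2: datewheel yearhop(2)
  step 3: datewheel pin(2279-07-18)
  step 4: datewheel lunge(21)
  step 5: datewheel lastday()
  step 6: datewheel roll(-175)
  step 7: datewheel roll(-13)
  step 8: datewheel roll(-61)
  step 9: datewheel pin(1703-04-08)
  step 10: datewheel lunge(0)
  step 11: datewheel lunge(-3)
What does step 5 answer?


Then datewheel pin using d→2202-07-19, and see 2202-07-19.
I try datewheel yearhop using n→2, — result: 2204-07-19.
I invoke datewheel pin using d→2279-07-18, and see 2279-07-18.
Using datewheel lunge using n→21, — result: 2281-04-18.
Calling datewheel lastday(): 2281-04-30.
I use datewheel roll using n→-175: 2280-11-06.
Calling datewheel roll using n→-13, — result: 2280-10-24.
Using datewheel roll using n→-61, and see 2280-08-24.
Calling datewheel pin using d→1703-04-08: 1703-04-08.
I invoke datewheel lunge using n→0, — result: 1703-04-08.
I try datewheel lunge using n→-3, giving 1703-01-08.

Answer: 2281-04-30


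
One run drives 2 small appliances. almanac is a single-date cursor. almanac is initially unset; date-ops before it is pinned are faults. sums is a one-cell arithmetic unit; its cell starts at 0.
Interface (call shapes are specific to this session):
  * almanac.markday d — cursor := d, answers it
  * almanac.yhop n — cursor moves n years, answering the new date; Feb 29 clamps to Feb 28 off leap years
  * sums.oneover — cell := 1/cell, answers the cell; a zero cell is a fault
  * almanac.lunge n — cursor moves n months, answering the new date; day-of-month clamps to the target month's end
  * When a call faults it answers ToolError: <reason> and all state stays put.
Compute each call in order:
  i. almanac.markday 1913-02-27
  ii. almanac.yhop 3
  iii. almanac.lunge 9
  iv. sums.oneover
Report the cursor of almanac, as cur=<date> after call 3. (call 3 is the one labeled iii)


Answer: cur=1916-11-27

Derivation:
~$ markday d='1913-02-27'
:: 1913-02-27
~$ yhop n='3'
:: 1916-02-27
~$ lunge n='9'
:: 1916-11-27
~$ oneover
:: ToolError: reciprocal of zero


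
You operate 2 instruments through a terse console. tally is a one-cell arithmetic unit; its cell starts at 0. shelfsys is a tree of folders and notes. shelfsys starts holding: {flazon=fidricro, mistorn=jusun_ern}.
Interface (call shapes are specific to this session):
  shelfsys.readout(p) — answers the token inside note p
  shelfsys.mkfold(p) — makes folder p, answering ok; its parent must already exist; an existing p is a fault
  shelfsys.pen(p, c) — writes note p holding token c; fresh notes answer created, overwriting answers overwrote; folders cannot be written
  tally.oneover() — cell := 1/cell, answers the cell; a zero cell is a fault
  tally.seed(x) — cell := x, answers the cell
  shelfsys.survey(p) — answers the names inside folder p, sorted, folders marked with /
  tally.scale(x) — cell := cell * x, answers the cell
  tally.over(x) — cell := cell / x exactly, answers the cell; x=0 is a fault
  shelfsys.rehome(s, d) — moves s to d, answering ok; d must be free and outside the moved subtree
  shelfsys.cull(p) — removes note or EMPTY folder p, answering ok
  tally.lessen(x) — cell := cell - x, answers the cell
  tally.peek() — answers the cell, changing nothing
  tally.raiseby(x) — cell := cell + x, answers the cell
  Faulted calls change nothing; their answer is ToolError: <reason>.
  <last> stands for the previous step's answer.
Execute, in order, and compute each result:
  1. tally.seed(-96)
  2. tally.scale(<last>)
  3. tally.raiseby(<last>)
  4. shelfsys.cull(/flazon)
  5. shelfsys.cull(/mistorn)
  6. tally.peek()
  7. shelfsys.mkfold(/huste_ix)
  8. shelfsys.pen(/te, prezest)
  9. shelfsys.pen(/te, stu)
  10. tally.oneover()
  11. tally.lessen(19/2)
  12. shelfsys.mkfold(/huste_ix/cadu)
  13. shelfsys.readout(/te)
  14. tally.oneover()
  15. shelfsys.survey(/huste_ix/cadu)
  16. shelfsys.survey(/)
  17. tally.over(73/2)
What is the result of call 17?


Step: tally.seed[x→-96]
Result: -96
Step: tally.scale[x→<last>]
Result: 9216
Step: tally.raiseby[x→<last>]
Result: 18432
Step: shelfsys.cull[p→/flazon]
Result: ok
Step: shelfsys.cull[p→/mistorn]
Result: ok
Step: tally.peek[]
Result: 18432
Step: shelfsys.mkfold[p→/huste_ix]
Result: ok
Step: shelfsys.pen[p→/te; c→prezest]
Result: created
Step: shelfsys.pen[p→/te; c→stu]
Result: overwrote
Step: tally.oneover[]
Result: 1/18432
Step: tally.lessen[x→19/2]
Result: -175103/18432
Step: shelfsys.mkfold[p→/huste_ix/cadu]
Result: ok
Step: shelfsys.readout[p→/te]
Result: stu
Step: tally.oneover[]
Result: -18432/175103
Step: shelfsys.survey[p→/huste_ix/cadu]
Result: []
Step: shelfsys.survey[p→/]
Result: [huste_ix/, te]
Step: tally.over[x→73/2]
Result: -36864/12782519

Answer: -36864/12782519


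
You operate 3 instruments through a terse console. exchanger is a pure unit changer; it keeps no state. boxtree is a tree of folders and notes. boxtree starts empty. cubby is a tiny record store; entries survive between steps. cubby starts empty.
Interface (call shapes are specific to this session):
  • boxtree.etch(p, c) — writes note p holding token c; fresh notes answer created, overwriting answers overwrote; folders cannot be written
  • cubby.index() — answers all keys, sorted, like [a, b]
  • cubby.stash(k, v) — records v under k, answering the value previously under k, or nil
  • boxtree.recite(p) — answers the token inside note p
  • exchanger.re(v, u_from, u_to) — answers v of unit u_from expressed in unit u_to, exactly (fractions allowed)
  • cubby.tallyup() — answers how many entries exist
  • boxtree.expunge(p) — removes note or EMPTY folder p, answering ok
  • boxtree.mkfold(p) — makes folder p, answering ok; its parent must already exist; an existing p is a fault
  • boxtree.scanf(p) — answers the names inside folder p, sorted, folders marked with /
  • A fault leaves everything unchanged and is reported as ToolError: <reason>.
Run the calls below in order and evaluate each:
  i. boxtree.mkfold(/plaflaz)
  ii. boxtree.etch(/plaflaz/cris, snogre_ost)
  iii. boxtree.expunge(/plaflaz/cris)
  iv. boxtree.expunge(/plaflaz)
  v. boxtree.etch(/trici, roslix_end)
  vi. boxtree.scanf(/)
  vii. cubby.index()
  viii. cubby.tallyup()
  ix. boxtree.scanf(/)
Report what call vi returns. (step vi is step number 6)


Answer: [trici]

Derivation:
Invoking mkfold with p: /plaflaz, yielding ok.
I invoke etch with p: /plaflaz/cris, c: snogre_ost, giving created.
I call expunge with p: /plaflaz/cris, — result: ok.
I run expunge with p: /plaflaz, and observe ok.
Then etch with p: /trici, c: roslix_end, → created.
Calling scanf with p: /, — result: [trici].
Calling index, and observe [].
Now I run tallyup(): 0.
I call scanf with p: /, and observe [trici].


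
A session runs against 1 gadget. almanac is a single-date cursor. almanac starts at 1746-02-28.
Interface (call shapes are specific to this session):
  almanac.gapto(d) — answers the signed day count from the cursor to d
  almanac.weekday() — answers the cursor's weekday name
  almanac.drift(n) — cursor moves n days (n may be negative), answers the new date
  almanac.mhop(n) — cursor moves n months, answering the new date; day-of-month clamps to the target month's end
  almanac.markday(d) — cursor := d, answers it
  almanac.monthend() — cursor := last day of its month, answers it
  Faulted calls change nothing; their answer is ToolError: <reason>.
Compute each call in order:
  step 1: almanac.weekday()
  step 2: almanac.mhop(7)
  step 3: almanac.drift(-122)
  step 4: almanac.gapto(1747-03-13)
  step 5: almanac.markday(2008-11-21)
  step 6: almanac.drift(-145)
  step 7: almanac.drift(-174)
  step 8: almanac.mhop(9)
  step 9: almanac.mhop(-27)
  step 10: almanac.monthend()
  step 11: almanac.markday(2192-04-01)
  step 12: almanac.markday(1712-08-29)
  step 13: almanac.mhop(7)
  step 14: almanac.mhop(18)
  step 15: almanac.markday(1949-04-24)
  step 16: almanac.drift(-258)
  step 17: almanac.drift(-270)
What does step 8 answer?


Answer: 2008-10-07

Derivation:
Calling almanac.weekday, and get Monday.
I try almanac.mhop with n: 7, — result: 1746-09-28.
I invoke almanac.drift with n: -122, → 1746-05-29.
I call almanac.gapto with d: 1747-03-13, giving 288.
I use almanac.markday with d: 2008-11-21, — result: 2008-11-21.
I call almanac.drift with n: -145, giving 2008-06-29.
Invoking almanac.drift with n: -174, — result: 2008-01-07.
Then almanac.mhop with n: 9, yielding 2008-10-07.
Calling almanac.mhop with n: -27, and get 2006-07-07.
I invoke almanac.monthend, and observe 2006-07-31.
Then almanac.markday with d: 2192-04-01, — result: 2192-04-01.
Next I call almanac.markday with d: 1712-08-29, yielding 1712-08-29.
Next I call almanac.mhop with n: 7, which returns 1713-03-29.
Then almanac.mhop with n: 18, yielding 1714-09-29.
I try almanac.markday with d: 1949-04-24, giving 1949-04-24.
I call almanac.drift with n: -258, yielding 1948-08-09.
Then almanac.drift with n: -270, yielding 1947-11-13.


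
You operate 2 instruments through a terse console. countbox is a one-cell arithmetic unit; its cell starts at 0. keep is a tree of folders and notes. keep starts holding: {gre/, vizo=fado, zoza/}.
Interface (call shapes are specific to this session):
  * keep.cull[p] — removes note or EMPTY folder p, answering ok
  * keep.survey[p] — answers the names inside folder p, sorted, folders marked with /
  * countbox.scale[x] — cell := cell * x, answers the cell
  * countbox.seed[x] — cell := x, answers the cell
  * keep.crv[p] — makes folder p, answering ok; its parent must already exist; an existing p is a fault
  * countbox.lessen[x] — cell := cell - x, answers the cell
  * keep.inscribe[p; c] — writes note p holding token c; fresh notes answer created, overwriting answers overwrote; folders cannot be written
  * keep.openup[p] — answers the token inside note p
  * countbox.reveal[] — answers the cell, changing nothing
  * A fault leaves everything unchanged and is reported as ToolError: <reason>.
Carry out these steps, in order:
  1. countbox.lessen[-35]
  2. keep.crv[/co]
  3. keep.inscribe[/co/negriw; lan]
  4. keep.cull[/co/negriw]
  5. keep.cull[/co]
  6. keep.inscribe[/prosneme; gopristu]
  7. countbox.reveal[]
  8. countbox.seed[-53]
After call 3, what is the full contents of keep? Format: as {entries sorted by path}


Act: lessen[x=-35]
Obs: 35
Act: crv[p=/co]
Obs: ok
Act: inscribe[p=/co/negriw; c=lan]
Obs: created
Act: cull[p=/co/negriw]
Obs: ok
Act: cull[p=/co]
Obs: ok
Act: inscribe[p=/prosneme; c=gopristu]
Obs: created
Act: reveal[]
Obs: 35
Act: seed[x=-53]
Obs: -53

Answer: {co/, co/negriw=lan, gre/, vizo=fado, zoza/}


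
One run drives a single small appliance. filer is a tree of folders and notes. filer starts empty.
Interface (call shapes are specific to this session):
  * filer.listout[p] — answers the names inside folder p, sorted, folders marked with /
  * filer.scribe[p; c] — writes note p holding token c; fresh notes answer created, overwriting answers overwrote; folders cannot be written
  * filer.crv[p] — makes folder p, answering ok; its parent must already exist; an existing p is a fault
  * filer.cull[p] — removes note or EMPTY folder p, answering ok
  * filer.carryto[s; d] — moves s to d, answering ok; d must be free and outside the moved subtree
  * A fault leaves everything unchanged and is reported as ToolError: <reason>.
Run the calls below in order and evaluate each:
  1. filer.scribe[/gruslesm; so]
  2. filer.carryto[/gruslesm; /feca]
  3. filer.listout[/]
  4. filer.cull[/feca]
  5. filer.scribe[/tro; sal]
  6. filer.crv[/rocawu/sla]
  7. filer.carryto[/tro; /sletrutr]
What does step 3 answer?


Answer: [feca]

Derivation:
// scribe(p='/gruslesm', c='so') == created
// carryto(s='/gruslesm', d='/feca') == ok
// listout(p='/') == [feca]
// cull(p='/feca') == ok
// scribe(p='/tro', c='sal') == created
// crv(p='/rocawu/sla') == ToolError: no parent
// carryto(s='/tro', d='/sletrutr') == ok


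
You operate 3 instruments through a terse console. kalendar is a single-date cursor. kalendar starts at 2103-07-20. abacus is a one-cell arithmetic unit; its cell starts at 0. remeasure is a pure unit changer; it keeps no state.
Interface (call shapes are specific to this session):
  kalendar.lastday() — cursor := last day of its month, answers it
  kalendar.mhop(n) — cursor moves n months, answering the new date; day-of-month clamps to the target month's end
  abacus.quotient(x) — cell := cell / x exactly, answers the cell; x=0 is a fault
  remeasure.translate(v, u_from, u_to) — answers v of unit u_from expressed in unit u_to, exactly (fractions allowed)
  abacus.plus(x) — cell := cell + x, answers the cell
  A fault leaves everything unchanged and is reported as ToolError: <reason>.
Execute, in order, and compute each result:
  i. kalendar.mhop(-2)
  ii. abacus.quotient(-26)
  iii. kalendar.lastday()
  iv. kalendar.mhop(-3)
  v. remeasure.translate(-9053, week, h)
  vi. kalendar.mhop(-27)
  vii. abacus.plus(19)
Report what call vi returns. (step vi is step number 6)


// 1. mhop(n=-2) => 2103-05-20
// 2. quotient(x=-26) => 0
// 3. lastday() => 2103-05-31
// 4. mhop(n=-3) => 2103-02-28
// 5. translate(v=-9053, u_from=week, u_to=h) => -1520904
// 6. mhop(n=-27) => 2100-11-28
// 7. plus(x=19) => 19

Answer: 2100-11-28


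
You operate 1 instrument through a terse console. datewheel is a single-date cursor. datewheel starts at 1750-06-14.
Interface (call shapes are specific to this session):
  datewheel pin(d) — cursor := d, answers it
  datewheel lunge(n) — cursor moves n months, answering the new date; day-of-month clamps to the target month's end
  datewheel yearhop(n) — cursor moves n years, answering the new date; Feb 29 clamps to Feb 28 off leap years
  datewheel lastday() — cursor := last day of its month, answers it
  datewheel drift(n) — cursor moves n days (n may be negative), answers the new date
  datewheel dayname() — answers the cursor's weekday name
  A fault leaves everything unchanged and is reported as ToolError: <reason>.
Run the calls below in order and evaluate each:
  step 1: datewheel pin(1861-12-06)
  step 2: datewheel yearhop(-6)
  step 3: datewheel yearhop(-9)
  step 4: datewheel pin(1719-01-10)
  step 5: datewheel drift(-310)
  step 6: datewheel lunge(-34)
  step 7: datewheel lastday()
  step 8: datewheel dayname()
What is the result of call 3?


Answer: 1846-12-06

Derivation:
CALL datewheel pin[d='1861-12-06']
RET  1861-12-06
CALL datewheel yearhop[n='-6']
RET  1855-12-06
CALL datewheel yearhop[n='-9']
RET  1846-12-06
CALL datewheel pin[d='1719-01-10']
RET  1719-01-10
CALL datewheel drift[n='-310']
RET  1718-03-06
CALL datewheel lunge[n='-34']
RET  1715-05-06
CALL datewheel lastday[]
RET  1715-05-31
CALL datewheel dayname[]
RET  Friday


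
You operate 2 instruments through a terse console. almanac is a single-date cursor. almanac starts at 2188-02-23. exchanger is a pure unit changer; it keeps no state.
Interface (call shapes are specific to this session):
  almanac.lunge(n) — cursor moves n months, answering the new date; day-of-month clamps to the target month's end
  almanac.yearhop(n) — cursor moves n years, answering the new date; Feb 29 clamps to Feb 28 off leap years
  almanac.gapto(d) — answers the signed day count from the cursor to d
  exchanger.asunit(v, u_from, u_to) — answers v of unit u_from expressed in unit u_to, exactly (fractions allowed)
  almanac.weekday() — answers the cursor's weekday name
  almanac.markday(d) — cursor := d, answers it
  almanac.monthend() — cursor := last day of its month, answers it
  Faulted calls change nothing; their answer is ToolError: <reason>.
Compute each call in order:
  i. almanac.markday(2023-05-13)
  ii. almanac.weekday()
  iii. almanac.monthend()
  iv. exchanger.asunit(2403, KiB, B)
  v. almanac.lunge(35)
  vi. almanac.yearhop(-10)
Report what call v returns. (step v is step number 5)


~$ almanac.markday d→2023-05-13
  2023-05-13
~$ almanac.weekday
  Saturday
~$ almanac.monthend
  2023-05-31
~$ exchanger.asunit v→2403 u_from→KiB u_to→B
  2460672
~$ almanac.lunge n→35
  2026-04-30
~$ almanac.yearhop n→-10
  2016-04-30

Answer: 2026-04-30


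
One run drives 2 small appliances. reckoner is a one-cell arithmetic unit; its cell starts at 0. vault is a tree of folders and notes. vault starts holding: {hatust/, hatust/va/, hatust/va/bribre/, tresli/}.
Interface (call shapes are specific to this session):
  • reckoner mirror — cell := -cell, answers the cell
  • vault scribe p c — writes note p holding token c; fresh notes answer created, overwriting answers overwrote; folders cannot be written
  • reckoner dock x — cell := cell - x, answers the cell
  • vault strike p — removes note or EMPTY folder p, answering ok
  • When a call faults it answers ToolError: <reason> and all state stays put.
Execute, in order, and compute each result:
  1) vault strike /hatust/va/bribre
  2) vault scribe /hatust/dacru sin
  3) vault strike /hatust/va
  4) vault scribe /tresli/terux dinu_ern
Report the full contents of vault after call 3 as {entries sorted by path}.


% vault strike(p='/hatust/va/bribre') => ok
% vault scribe(p='/hatust/dacru', c='sin') => created
% vault strike(p='/hatust/va') => ok
% vault scribe(p='/tresli/terux', c='dinu_ern') => created

Answer: {hatust/, hatust/dacru=sin, tresli/}
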